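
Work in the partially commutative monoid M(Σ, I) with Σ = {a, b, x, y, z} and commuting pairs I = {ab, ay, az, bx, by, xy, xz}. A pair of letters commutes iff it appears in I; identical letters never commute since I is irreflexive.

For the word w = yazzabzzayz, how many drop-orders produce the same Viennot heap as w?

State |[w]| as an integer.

165

piece 0:y — minimal
piece 1:a — minimal
piece 2:z rests on {0:y}
piece 3:z rests on {2:z}
piece 4:a rests on {1:a}
piece 5:b rests on {3:z}
piece 6:z rests on {5:b}
piece 7:z rests on {6:z}
piece 8:a rests on {4:a}
piece 9:y rests on {7:z}
piece 10:z rests on {9:y}
minimal pieces: {0:y, 1:a}
ways to finish when only these pieces remain (= sum over removing one remaining piece with nothing left below it):
  1 left: {8}→1  {10}→1
  2 left: {4,8}→1  {8,10}→2  {9,10}→1
  3 left: {1,4,8}→1  {4,8,10}→3  {7,9,10}→1  {8,9,10}→3
  4 left: {1,4,8,10}→4  {4,8,9,10}→6  {6,7,9,10}→1  {7,8,9,10}→4
  5 left: {1,4,8,9,10}→10  {4,7,8,9,10}→10  {5,6,7,9,10}→1  {6,7,8,9,10}→5
  6 left: {1,4,7,8,9,10}→20  {3,5,6,7,9,10}→1  {4,6,7,8,9,10}→15  {5,6,7,8,9,10}→6
  7 left: {1,4,6,7,8,9,10}→35  {2,3,5,6,7,9,10}→1  {3,5,6,7,8,9,10}→7  {4,5,6,7,8,9,10}→21
  8 left: {0,2,3,5,6,7,9,10}→1  {1,4,5,6,7,8,9,10}→56  {2,3,5,6,7,8,9,10}→8  {3,4,5,6,7,8,9,10}→28
  9 left: {0,2,3,5,6,7,8,9,10}→9  {1,3,4,5,6,7,8,9,10}→84  {2,3,4,5,6,7,8,9,10}→36
  placing 0:y first → 120 extensions
  placing 1:a first → 45 extensions
total linear extensions = 165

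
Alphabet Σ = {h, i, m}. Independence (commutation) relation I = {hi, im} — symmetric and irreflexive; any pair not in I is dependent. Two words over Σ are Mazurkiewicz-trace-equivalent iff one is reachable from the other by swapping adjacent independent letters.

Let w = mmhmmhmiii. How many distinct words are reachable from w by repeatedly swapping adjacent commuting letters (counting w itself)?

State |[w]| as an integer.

#0=m has no predecessor
#1=m depends on [0:m]
#2=h depends on [1:m]
#3=m depends on [2:h]
#4=m depends on [3:m]
#5=h depends on [4:m]
#6=m depends on [5:h]
#7=i has no predecessor
#8=i depends on [7:i]
#9=i depends on [8:i]
sources: [0:m, 7:i]
N(rest) = Σ N(rest − s) over sources s of rest; N(one piece) = 1:
  size 1 → [6]=1  [9]=1
  size 2 → [5,6]=1  [6,9]=2  [8,9]=1
  size 3 → [4,5,6]=1  [5,6,9]=3  [6,8,9]=3  [7,8,9]=1
  size 4 → [3,4,5,6]=1  [4,5,6,9]=4  [5,6,8,9]=6  [6,7,8,9]=4
  size 5 → [2,3,4,5,6]=1  [3,4,5,6,9]=5  [4,5,6,8,9]=10  [5,6,7,8,9]=10
  size 6 → [1,2,3,4,5,6]=1  [2,3,4,5,6,9]=6  [3,4,5,6,8,9]=15  [4,5,6,7,8,9]=20
  size 7 → [0,1,2,3,4,5,6]=1  [1,2,3,4,5,6,9]=7  [2,3,4,5,6,8,9]=21  [3,4,5,6,7,8,9]=35
  size 8 → [0,1,2,3,4,5,6,9]=8  [1,2,3,4,5,6,8,9]=28  [2,3,4,5,6,7,8,9]=56
  first=0(m) contributes 84
  first=7(i) contributes 36
|[w]| = 120

120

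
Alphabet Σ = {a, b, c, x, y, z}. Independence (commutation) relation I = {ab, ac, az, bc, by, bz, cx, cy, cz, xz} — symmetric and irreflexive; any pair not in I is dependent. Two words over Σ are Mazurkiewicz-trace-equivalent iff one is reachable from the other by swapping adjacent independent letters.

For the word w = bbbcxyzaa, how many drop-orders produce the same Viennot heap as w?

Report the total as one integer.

27

drop 0:b onto floor
drop 1:b onto {0:b}
drop 2:b onto {1:b}
drop 3:c onto floor
drop 4:x onto {2:b}
drop 5:y onto {4:x}
drop 6:z onto {5:y}
drop 7:a onto {5:y}
drop 8:a onto {7:a}
ground layer = {0:b, 3:c}
drop-orders for the pieces not yet dropped (sum over which currently-grounded one goes next):
  1 to go: {3} 1  {6} 1  {8} 1
  2 to go: {3,6} 2  {3,8} 2  {6,8} 2  {7,8} 1
  3 to go: {3,6,8} 6  {3,7,8} 3  {6,7,8} 3
  4 to go: {3,6,7,8} 12  {5,6,7,8} 3
  5 to go: {3,5,6,7,8} 15  {4,5,6,7,8} 3
  6 to go: {2,4,5,6,7,8} 3  {3,4,5,6,7,8} 18
  7 to go: {1,2,4,5,6,7,8} 3  {2,3,4,5,6,7,8} 21
  if 0:b drops first: 24 orders
  if 3:c drops first: 3 orders
heap linearizations: 27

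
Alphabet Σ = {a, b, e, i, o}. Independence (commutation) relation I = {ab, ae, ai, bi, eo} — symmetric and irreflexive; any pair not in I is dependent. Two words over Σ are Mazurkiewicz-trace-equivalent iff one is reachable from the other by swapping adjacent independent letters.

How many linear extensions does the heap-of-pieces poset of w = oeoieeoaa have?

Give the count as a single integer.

piece 0:o — minimal
piece 1:e — minimal
piece 2:o rests on {0:o}
piece 3:i rests on {1:e, 2:o}
piece 4:e rests on {3:i}
piece 5:e rests on {4:e}
piece 6:o rests on {3:i}
piece 7:a rests on {6:o}
piece 8:a rests on {7:a}
minimal pieces: {0:o, 1:e}
ways to finish when only these pieces remain (= sum over removing one remaining piece with nothing left below it):
  1 left: {5}→1  {8}→1
  2 left: {4,5}→1  {5,8}→2  {7,8}→1
  3 left: {4,5,8}→3  {5,7,8}→3  {6,7,8}→1
  4 left: {4,5,7,8}→6  {5,6,7,8}→4
  5 left: {4,5,6,7,8}→10
  6 left: {3,4,5,6,7,8}→10
  7 left: {1,3,4,5,6,7,8}→10  {2,3,4,5,6,7,8}→10
  placing 0:o first → 20 extensions
  placing 1:e first → 10 extensions
total linear extensions = 30

30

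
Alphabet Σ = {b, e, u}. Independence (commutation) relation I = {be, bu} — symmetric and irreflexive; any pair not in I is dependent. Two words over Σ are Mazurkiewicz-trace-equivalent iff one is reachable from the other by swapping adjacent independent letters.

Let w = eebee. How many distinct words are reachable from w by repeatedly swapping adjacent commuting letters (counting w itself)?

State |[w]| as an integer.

5

#0=e has no predecessor
#1=e depends on [0:e]
#2=b has no predecessor
#3=e depends on [1:e]
#4=e depends on [3:e]
sources: [0:e, 2:b]
N(rest) = Σ N(rest − s) over sources s of rest; N(one piece) = 1:
  size 1 → [2]=1  [4]=1
  size 2 → [2,4]=2  [3,4]=1
  size 3 → [1,3,4]=1  [2,3,4]=3
  first=0(e) contributes 4
  first=2(b) contributes 1
|[w]| = 5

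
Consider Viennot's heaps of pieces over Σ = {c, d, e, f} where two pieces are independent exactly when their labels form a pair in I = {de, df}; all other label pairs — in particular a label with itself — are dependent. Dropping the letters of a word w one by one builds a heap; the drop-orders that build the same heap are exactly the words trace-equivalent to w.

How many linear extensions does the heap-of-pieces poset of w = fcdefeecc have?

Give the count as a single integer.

5

drop 0:f onto floor
drop 1:c onto {0:f}
drop 2:d onto {1:c}
drop 3:e onto {1:c}
drop 4:f onto {3:e}
drop 5:e onto {4:f}
drop 6:e onto {5:e}
drop 7:c onto {2:d, 6:e}
drop 8:c onto {7:c}
ground layer = {0:f}
drop-orders for the pieces not yet dropped (sum over which currently-grounded one goes next):
  1 to go: {8} 1
  2 to go: {7,8} 1
  3 to go: {2,7,8} 1  {6,7,8} 1
  4 to go: {2,6,7,8} 2  {5,6,7,8} 1
  5 to go: {2,5,6,7,8} 3  {4,5,6,7,8} 1
  6 to go: {2,4,5,6,7,8} 4  {3,4,5,6,7,8} 1
  7 to go: {2,3,4,5,6,7,8} 5
  if 0:f drops first: 5 orders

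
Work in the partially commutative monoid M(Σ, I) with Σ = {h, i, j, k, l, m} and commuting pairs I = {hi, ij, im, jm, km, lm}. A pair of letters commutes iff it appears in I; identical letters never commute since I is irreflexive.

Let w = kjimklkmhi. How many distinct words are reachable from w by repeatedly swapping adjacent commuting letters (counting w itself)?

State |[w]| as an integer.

drop 0:k onto floor
drop 1:j onto {0:k}
drop 2:i onto {0:k}
drop 3:m onto floor
drop 4:k onto {1:j, 2:i}
drop 5:l onto {4:k}
drop 6:k onto {5:l}
drop 7:m onto {3:m}
drop 8:h onto {6:k, 7:m}
drop 9:i onto {6:k}
ground layer = {0:k, 3:m}
drop-orders for the pieces not yet dropped (sum over which currently-grounded one goes next):
  1 to go: {8} 1  {9} 1
  2 to go: {7,8} 1  {8,9} 2
  3 to go: {3,7,8} 1  {6,8,9} 2  {7,8,9} 3
  4 to go: {3,7,8,9} 4  {5,6,8,9} 2  {6,7,8,9} 5
  5 to go: {3,6,7,8,9} 9  {4,5,6,8,9} 2  {5,6,7,8,9} 7
  6 to go: {1,4,5,6,8,9} 2  {2,4,5,6,8,9} 2  {3,5,6,7,8,9} 16  {4,5,6,7,8,9} 9
  7 to go: {1,2,4,5,6,8,9} 4  {1,4,5,6,7,8,9} 11  {2,4,5,6,7,8,9} 11  {3,4,5,6,7,8,9} 25
  8 to go: {0,1,2,4,5,6,8,9} 4  {1,2,4,5,6,7,8,9} 26  {1,3,4,5,6,7,8,9} 36  {2,3,4,5,6,7,8,9} 36
  if 0:k drops first: 98 orders
  if 3:m drops first: 30 orders
heap linearizations: 128

128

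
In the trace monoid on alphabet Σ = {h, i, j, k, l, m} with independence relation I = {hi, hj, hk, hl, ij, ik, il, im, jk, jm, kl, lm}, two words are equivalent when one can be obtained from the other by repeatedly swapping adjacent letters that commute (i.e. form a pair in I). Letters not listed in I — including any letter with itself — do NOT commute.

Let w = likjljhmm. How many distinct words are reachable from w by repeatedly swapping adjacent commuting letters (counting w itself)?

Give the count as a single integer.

1260

0(l) covers ∅
1(i) covers ∅
2(k) covers ∅
3(j) covers 0:l
4(l) covers 3:j
5(j) covers 4:l
6(h) covers ∅
7(m) covers 2:k, 6:h
8(m) covers 7:m
floor of heap: 0:l, 1:i, 2:k, 6:h
completions by unplaced set U, small U first (add the entries for U minus each lowest piece of U):
  |U|=1: {1}:1  {5}:1  {8}:1
  |U|=2: {1,5}:2  {1,8}:2  {4,5}:1  {5,8}:2  {7,8}:1
  |U|=3: {1,4,5}:3  {1,5,8}:6  {1,7,8}:3  {2,7,8}:1  {3,4,5}:1  {4,5,8}:3  {5,7,8}:3  {6,7,8}:1
  |U|=4: {0,3,4,5}:1  {1,2,7,8}:4  {1,3,4,5}:4  {1,4,5,8}:12  {1,5,7,8}:12  {1,6,7,8}:4  {2,5,7,8}:4  {2,6,7,8}:2  {3,4,5,8}:4  {4,5,7,8}:6  {5,6,7,8}:4
  |U|=5: {0,1,3,4,5}:5  {0,3,4,5,8}:5  {1,2,5,7,8}:20  {1,2,6,7,8}:10  {1,3,4,5,8}:20  {1,4,5,7,8}:30  {1,5,6,7,8}:20  {2,4,5,7,8}:10  {2,5,6,7,8}:10  {3,4,5,7,8}:10  {4,5,6,7,8}:10
  |U|=6: {0,1,3,4,5,8}:30  {0,3,4,5,7,8}:15  {1,2,4,5,7,8}:60  {1,2,5,6,7,8}:60  {1,3,4,5,7,8}:60  {1,4,5,6,7,8}:60  {2,3,4,5,7,8}:20  {2,4,5,6,7,8}:30  {3,4,5,6,7,8}:20
  |U|=7: {0,1,3,4,5,7,8}:105  {0,2,3,4,5,7,8}:35  {0,3,4,5,6,7,8}:35  {1,2,3,4,5,7,8}:140  {1,2,4,5,6,7,8}:210  {1,3,4,5,6,7,8}:140  {2,3,4,5,6,7,8}:70
  start at 0(l): 560
  start at 1(i): 140
  start at 2(k): 280
  start at 6(h): 280
sum over floor = 1260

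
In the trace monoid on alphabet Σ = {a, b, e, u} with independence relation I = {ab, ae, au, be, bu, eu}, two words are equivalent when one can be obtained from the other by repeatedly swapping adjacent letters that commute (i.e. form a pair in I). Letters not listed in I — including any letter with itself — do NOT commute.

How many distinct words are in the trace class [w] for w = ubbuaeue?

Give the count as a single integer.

1680

#0=u has no predecessor
#1=b has no predecessor
#2=b depends on [1:b]
#3=u depends on [0:u]
#4=a has no predecessor
#5=e has no predecessor
#6=u depends on [3:u]
#7=e depends on [5:e]
sources: [0:u, 1:b, 4:a, 5:e]
N(rest) = Σ N(rest − s) over sources s of rest; N(one piece) = 1:
  size 1 → [2]=1  [4]=1  [6]=1  [7]=1
  size 2 → [1,2]=1  [2,4]=2  [2,6]=2  [2,7]=2  [3,6]=1  [4,6]=2  [4,7]=2  [5,7]=1  [6,7]=2
  size 3 → [0,3,6]=1  [1,2,4]=3  [1,2,6]=3  [1,2,7]=3  [2,3,6]=3  [2,4,6]=6  [2,4,7]=6  [2,5,7]=3  [2,6,7]=6  [3,4,6]=3  [3,6,7]=3  [4,5,7]=3  [4,6,7]=6  [5,6,7]=3
  size 4 → [0,2,3,6]=4  [0,3,4,6]=4  [0,3,6,7]=4  [1,2,3,6]=6  [1,2,4,6]=12  [1,2,4,7]=12  [1,2,5,7]=6  [1,2,6,7]=12  [2,3,4,6]=12  [2,3,6,7]=12  [2,4,5,7]=12  [2,4,6,7]=24  [2,5,6,7]=12  [3,4,6,7]=12  [3,5,6,7]=6  [4,5,6,7]=12
  size 5 → [0,1,2,3,6]=10  [0,2,3,4,6]=20  [0,2,3,6,7]=20  [0,3,4,6,7]=20  [0,3,5,6,7]=10  [1,2,3,4,6]=30  [1,2,3,6,7]=30  [1,2,4,5,7]=30  [1,2,4,6,7]=60  [1,2,5,6,7]=30  [2,3,4,6,7]=60  [2,3,5,6,7]=30  [2,4,5,6,7]=60  [3,4,5,6,7]=30
  size 6 → [0,1,2,3,4,6]=60  [0,1,2,3,6,7]=60  [0,2,3,4,6,7]=120  [0,2,3,5,6,7]=60  [0,3,4,5,6,7]=60  [1,2,3,4,6,7]=180  [1,2,3,5,6,7]=90  [1,2,4,5,6,7]=180  [2,3,4,5,6,7]=180
  first=0(u) contributes 630
  first=1(b) contributes 420
  first=4(a) contributes 210
  first=5(e) contributes 420
|[w]| = 1680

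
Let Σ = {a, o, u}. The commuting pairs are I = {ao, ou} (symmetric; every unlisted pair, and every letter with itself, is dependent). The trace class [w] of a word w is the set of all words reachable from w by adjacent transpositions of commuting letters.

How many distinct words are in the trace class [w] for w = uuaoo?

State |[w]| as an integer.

10

drop 0:u onto floor
drop 1:u onto {0:u}
drop 2:a onto {1:u}
drop 3:o onto floor
drop 4:o onto {3:o}
ground layer = {0:u, 3:o}
drop-orders for the pieces not yet dropped (sum over which currently-grounded one goes next):
  1 to go: {2} 1  {4} 1
  2 to go: {1,2} 1  {2,4} 2  {3,4} 1
  3 to go: {0,1,2} 1  {1,2,4} 3  {2,3,4} 3
  if 0:u drops first: 6 orders
  if 3:o drops first: 4 orders
heap linearizations: 10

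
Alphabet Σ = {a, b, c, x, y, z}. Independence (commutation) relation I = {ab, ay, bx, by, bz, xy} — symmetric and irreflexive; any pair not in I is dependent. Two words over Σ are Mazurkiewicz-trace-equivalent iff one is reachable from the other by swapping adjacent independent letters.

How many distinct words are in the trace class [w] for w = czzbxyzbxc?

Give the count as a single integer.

piece 0:c — minimal
piece 1:z rests on {0:c}
piece 2:z rests on {1:z}
piece 3:b rests on {0:c}
piece 4:x rests on {2:z}
piece 5:y rests on {2:z}
piece 6:z rests on {4:x, 5:y}
piece 7:b rests on {3:b}
piece 8:x rests on {6:z}
piece 9:c rests on {7:b, 8:x}
minimal pieces: {0:c}
ways to finish when only these pieces remain (= sum over removing one remaining piece with nothing left below it):
  1 left: {9}→1
  2 left: {7,9}→1  {8,9}→1
  3 left: {3,7,9}→1  {6,8,9}→1  {7,8,9}→2
  4 left: {3,7,8,9}→3  {4,6,8,9}→1  {5,6,8,9}→1  {6,7,8,9}→3
  5 left: {3,6,7,8,9}→6  {4,5,6,8,9}→2  {4,6,7,8,9}→4  {5,6,7,8,9}→4
  6 left: {2,4,5,6,8,9}→2  {3,4,6,7,8,9}→10  {3,5,6,7,8,9}→10  {4,5,6,7,8,9}→10
  7 left: {1,2,4,5,6,8,9}→2  {2,4,5,6,7,8,9}→12  {3,4,5,6,7,8,9}→30
  8 left: {1,2,4,5,6,7,8,9}→14  {2,3,4,5,6,7,8,9}→42
  placing 0:c first → 56 extensions

56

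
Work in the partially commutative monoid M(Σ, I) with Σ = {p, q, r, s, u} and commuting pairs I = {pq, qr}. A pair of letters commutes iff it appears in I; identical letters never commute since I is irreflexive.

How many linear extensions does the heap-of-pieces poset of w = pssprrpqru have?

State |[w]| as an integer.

6

piece 0:p — minimal
piece 1:s rests on {0:p}
piece 2:s rests on {1:s}
piece 3:p rests on {2:s}
piece 4:r rests on {3:p}
piece 5:r rests on {4:r}
piece 6:p rests on {5:r}
piece 7:q rests on {2:s}
piece 8:r rests on {6:p}
piece 9:u rests on {7:q, 8:r}
minimal pieces: {0:p}
ways to finish when only these pieces remain (= sum over removing one remaining piece with nothing left below it):
  1 left: {9}→1
  2 left: {7,9}→1  {8,9}→1
  3 left: {6,8,9}→1  {7,8,9}→2
  4 left: {5,6,8,9}→1  {6,7,8,9}→3
  5 left: {4,5,6,8,9}→1  {5,6,7,8,9}→4
  6 left: {3,4,5,6,8,9}→1  {4,5,6,7,8,9}→5
  7 left: {3,4,5,6,7,8,9}→6
  8 left: {2,3,4,5,6,7,8,9}→6
  placing 0:p first → 6 extensions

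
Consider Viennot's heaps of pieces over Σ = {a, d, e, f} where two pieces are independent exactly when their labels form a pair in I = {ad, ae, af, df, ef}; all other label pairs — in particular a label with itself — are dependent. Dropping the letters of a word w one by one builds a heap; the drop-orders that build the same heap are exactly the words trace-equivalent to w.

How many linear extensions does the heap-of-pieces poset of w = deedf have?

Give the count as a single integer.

5

drop 0:d onto floor
drop 1:e onto {0:d}
drop 2:e onto {1:e}
drop 3:d onto {2:e}
drop 4:f onto floor
ground layer = {0:d, 4:f}
drop-orders for the pieces not yet dropped (sum over which currently-grounded one goes next):
  1 to go: {3} 1  {4} 1
  2 to go: {2,3} 1  {3,4} 2
  3 to go: {1,2,3} 1  {2,3,4} 3
  if 0:d drops first: 4 orders
  if 4:f drops first: 1 orders
heap linearizations: 5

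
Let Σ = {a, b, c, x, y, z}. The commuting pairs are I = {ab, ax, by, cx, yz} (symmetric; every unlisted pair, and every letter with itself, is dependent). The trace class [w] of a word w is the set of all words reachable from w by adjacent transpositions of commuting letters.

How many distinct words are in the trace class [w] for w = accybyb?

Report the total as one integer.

6

drop 0:a onto floor
drop 1:c onto {0:a}
drop 2:c onto {1:c}
drop 3:y onto {2:c}
drop 4:b onto {2:c}
drop 5:y onto {3:y}
drop 6:b onto {4:b}
ground layer = {0:a}
drop-orders for the pieces not yet dropped (sum over which currently-grounded one goes next):
  1 to go: {5} 1  {6} 1
  2 to go: {3,5} 1  {4,6} 1  {5,6} 2
  3 to go: {3,5,6} 3  {4,5,6} 3
  4 to go: {3,4,5,6} 6
  5 to go: {2,3,4,5,6} 6
  if 0:a drops first: 6 orders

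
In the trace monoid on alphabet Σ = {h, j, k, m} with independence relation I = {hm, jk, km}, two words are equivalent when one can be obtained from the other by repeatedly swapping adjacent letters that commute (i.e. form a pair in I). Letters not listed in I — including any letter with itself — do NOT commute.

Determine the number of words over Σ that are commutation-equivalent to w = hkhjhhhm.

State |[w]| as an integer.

4

0(h) covers ∅
1(k) covers 0:h
2(h) covers 1:k
3(j) covers 2:h
4(h) covers 3:j
5(h) covers 4:h
6(h) covers 5:h
7(m) covers 3:j
floor of heap: 0:h
completions by unplaced set U, small U first (add the entries for U minus each lowest piece of U):
  |U|=1: {6}:1  {7}:1
  |U|=2: {5,6}:1  {6,7}:2
  |U|=3: {4,5,6}:1  {5,6,7}:3
  |U|=4: {4,5,6,7}:4
  |U|=5: {3,4,5,6,7}:4
  |U|=6: {2,3,4,5,6,7}:4
  start at 0(h): 4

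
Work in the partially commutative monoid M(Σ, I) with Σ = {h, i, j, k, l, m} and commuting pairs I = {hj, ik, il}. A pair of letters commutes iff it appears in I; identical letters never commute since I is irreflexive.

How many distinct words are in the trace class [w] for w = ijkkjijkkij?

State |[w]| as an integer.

3

drop 0:i onto floor
drop 1:j onto {0:i}
drop 2:k onto {1:j}
drop 3:k onto {2:k}
drop 4:j onto {3:k}
drop 5:i onto {4:j}
drop 6:j onto {5:i}
drop 7:k onto {6:j}
drop 8:k onto {7:k}
drop 9:i onto {6:j}
drop 10:j onto {8:k, 9:i}
ground layer = {0:i}
drop-orders for the pieces not yet dropped (sum over which currently-grounded one goes next):
  1 to go: {10} 1
  2 to go: {8,10} 1  {9,10} 1
  3 to go: {7,8,10} 1  {8,9,10} 2
  4 to go: {7,8,9,10} 3
  5 to go: {6,7,8,9,10} 3
  6 to go: {5,6,7,8,9,10} 3
  7 to go: {4,5,6,7,8,9,10} 3
  8 to go: {3,4,5,6,7,8,9,10} 3
  9 to go: {2,3,4,5,6,7,8,9,10} 3
  if 0:i drops first: 3 orders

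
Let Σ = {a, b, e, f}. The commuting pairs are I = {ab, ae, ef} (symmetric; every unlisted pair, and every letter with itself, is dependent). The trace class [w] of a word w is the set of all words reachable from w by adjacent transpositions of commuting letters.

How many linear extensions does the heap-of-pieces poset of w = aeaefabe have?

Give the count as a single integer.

0(a) covers ∅
1(e) covers ∅
2(a) covers 0:a
3(e) covers 1:e
4(f) covers 2:a
5(a) covers 4:f
6(b) covers 3:e, 4:f
7(e) covers 6:b
floor of heap: 0:a, 1:e
completions by unplaced set U, small U first (add the entries for U minus each lowest piece of U):
  |U|=1: {5}:1  {7}:1
  |U|=2: {5,7}:2  {6,7}:1
  |U|=3: {3,6,7}:1  {5,6,7}:3
  |U|=4: {1,3,6,7}:1  {3,5,6,7}:4  {4,5,6,7}:3
  |U|=5: {1,3,5,6,7}:5  {2,4,5,6,7}:3  {3,4,5,6,7}:7
  |U|=6: {0,2,4,5,6,7}:3  {1,3,4,5,6,7}:12  {2,3,4,5,6,7}:10
  start at 0(a): 22
  start at 1(e): 13
sum over floor = 35

35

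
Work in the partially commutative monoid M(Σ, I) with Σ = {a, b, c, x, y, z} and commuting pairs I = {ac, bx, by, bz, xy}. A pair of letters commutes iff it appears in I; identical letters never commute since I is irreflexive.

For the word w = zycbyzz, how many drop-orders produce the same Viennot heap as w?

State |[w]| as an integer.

0(z) covers ∅
1(y) covers 0:z
2(c) covers 1:y
3(b) covers 2:c
4(y) covers 2:c
5(z) covers 4:y
6(z) covers 5:z
floor of heap: 0:z
completions by unplaced set U, small U first (add the entries for U minus each lowest piece of U):
  |U|=1: {3}:1  {6}:1
  |U|=2: {3,6}:2  {5,6}:1
  |U|=3: {3,5,6}:3  {4,5,6}:1
  |U|=4: {3,4,5,6}:4
  |U|=5: {2,3,4,5,6}:4
  start at 0(z): 4

4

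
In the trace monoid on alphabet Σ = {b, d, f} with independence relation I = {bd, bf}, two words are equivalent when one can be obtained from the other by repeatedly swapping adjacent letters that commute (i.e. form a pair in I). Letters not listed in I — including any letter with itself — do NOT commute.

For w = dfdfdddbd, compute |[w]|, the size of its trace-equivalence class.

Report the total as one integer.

9

drop 0:d onto floor
drop 1:f onto {0:d}
drop 2:d onto {1:f}
drop 3:f onto {2:d}
drop 4:d onto {3:f}
drop 5:d onto {4:d}
drop 6:d onto {5:d}
drop 7:b onto floor
drop 8:d onto {6:d}
ground layer = {0:d, 7:b}
drop-orders for the pieces not yet dropped (sum over which currently-grounded one goes next):
  1 to go: {7} 1  {8} 1
  2 to go: {6,8} 1  {7,8} 2
  3 to go: {5,6,8} 1  {6,7,8} 3
  4 to go: {4,5,6,8} 1  {5,6,7,8} 4
  5 to go: {3,4,5,6,8} 1  {4,5,6,7,8} 5
  6 to go: {2,3,4,5,6,8} 1  {3,4,5,6,7,8} 6
  7 to go: {1,2,3,4,5,6,8} 1  {2,3,4,5,6,7,8} 7
  if 0:d drops first: 8 orders
  if 7:b drops first: 1 orders
heap linearizations: 9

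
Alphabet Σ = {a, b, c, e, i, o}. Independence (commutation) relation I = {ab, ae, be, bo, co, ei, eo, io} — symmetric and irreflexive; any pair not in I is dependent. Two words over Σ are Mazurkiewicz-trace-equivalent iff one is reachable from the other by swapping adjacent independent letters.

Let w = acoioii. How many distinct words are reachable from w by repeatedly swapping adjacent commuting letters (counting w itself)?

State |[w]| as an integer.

15

piece 0:a — minimal
piece 1:c rests on {0:a}
piece 2:o rests on {0:a}
piece 3:i rests on {1:c}
piece 4:o rests on {2:o}
piece 5:i rests on {3:i}
piece 6:i rests on {5:i}
minimal pieces: {0:a}
ways to finish when only these pieces remain (= sum over removing one remaining piece with nothing left below it):
  1 left: {4}→1  {6}→1
  2 left: {2,4}→1  {4,6}→2  {5,6}→1
  3 left: {2,4,6}→3  {3,5,6}→1  {4,5,6}→3
  4 left: {1,3,5,6}→1  {2,4,5,6}→6  {3,4,5,6}→4
  5 left: {1,3,4,5,6}→5  {2,3,4,5,6}→10
  placing 0:a first → 15 extensions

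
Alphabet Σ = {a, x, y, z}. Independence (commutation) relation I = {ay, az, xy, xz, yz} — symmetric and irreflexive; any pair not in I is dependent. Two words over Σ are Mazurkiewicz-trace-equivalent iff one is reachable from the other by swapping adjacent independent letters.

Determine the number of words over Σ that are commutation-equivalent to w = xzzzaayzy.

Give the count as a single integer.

drop 0:x onto floor
drop 1:z onto floor
drop 2:z onto {1:z}
drop 3:z onto {2:z}
drop 4:a onto {0:x}
drop 5:a onto {4:a}
drop 6:y onto floor
drop 7:z onto {3:z}
drop 8:y onto {6:y}
ground layer = {0:x, 1:z, 6:y}
drop-orders for the pieces not yet dropped (sum over which currently-grounded one goes next):
  1 to go: {5} 1  {7} 1  {8} 1
  2 to go: {3,7} 1  {4,5} 1  {5,7} 2  {5,8} 2  {6,8} 1  {7,8} 2
  3 to go: {0,4,5} 1  {2,3,7} 1  {3,5,7} 3  {3,7,8} 3  {4,5,7} 3  {4,5,8} 3  {5,6,8} 3  {5,7,8} 6  {6,7,8} 3
  4 to go: {0,4,5,7} 4  {0,4,5,8} 4  {1,2,3,7} 1  {2,3,5,7} 4  {2,3,7,8} 4  {3,4,5,7} 6  {3,5,7,8} 12  {3,6,7,8} 6  {4,5,6,8} 6  {4,5,7,8} 12  {5,6,7,8} 12
  5 to go: {0,3,4,5,7} 10  {0,4,5,6,8} 10  {0,4,5,7,8} 20  {1,2,3,5,7} 5  {1,2,3,7,8} 5  {2,3,4,5,7} 10  {2,3,5,7,8} 20  {2,3,6,7,8} 10  {3,4,5,7,8} 30  {3,5,6,7,8} 30  {4,5,6,7,8} 30
  6 to go: {0,2,3,4,5,7} 20  {0,3,4,5,7,8} 60  {0,4,5,6,7,8} 60  {1,2,3,4,5,7} 15  {1,2,3,5,7,8} 30  {1,2,3,6,7,8} 15  {2,3,4,5,7,8} 60  {2,3,5,6,7,8} 60  {3,4,5,6,7,8} 90
  7 to go: {0,1,2,3,4,5,7} 35  {0,2,3,4,5,7,8} 140  {0,3,4,5,6,7,8} 210  {1,2,3,4,5,7,8} 105  {1,2,3,5,6,7,8} 105  {2,3,4,5,6,7,8} 210
  if 0:x drops first: 420 orders
  if 1:z drops first: 560 orders
  if 6:y drops first: 280 orders
heap linearizations: 1260

1260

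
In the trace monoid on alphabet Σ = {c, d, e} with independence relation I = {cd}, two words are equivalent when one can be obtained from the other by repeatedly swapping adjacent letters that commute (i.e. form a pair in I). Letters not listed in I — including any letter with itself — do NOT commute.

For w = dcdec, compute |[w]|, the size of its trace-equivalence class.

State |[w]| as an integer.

3

piece 0:d — minimal
piece 1:c — minimal
piece 2:d rests on {0:d}
piece 3:e rests on {1:c, 2:d}
piece 4:c rests on {3:e}
minimal pieces: {0:d, 1:c}
ways to finish when only these pieces remain (= sum over removing one remaining piece with nothing left below it):
  1 left: {4}→1
  2 left: {3,4}→1
  3 left: {1,3,4}→1  {2,3,4}→1
  placing 0:d first → 2 extensions
  placing 1:c first → 1 extensions
total linear extensions = 3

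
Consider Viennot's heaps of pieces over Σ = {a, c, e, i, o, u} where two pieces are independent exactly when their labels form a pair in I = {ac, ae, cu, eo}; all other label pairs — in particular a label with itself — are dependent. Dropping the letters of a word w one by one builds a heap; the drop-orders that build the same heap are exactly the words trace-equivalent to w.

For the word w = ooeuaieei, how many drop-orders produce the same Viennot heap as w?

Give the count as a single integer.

piece 0:o — minimal
piece 1:o rests on {0:o}
piece 2:e — minimal
piece 3:u rests on {1:o, 2:e}
piece 4:a rests on {3:u}
piece 5:i rests on {4:a}
piece 6:e rests on {5:i}
piece 7:e rests on {6:e}
piece 8:i rests on {7:e}
minimal pieces: {0:o, 2:e}
ways to finish when only these pieces remain (= sum over removing one remaining piece with nothing left below it):
  1 left: {8}→1
  2 left: {7,8}→1
  3 left: {6,7,8}→1
  4 left: {5,6,7,8}→1
  5 left: {4,5,6,7,8}→1
  6 left: {3,4,5,6,7,8}→1
  7 left: {1,3,4,5,6,7,8}→1  {2,3,4,5,6,7,8}→1
  placing 0:o first → 2 extensions
  placing 2:e first → 1 extensions
total linear extensions = 3

3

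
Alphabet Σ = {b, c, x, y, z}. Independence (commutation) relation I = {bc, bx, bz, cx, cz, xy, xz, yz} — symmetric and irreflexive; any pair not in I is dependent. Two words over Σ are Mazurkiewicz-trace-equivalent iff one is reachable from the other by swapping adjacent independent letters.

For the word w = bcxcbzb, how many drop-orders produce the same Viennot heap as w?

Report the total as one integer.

drop 0:b onto floor
drop 1:c onto floor
drop 2:x onto floor
drop 3:c onto {1:c}
drop 4:b onto {0:b}
drop 5:z onto floor
drop 6:b onto {4:b}
ground layer = {0:b, 1:c, 2:x, 5:z}
drop-orders for the pieces not yet dropped (sum over which currently-grounded one goes next):
  1 to go: {2} 1  {3} 1  {5} 1  {6} 1
  2 to go: {1,3} 1  {2,3} 2  {2,5} 2  {2,6} 2  {3,5} 2  {3,6} 2  {4,6} 1  {5,6} 2
  3 to go: {0,4,6} 1  {1,2,3} 3  {1,3,5} 3  {1,3,6} 3  {2,3,5} 6  {2,3,6} 6  {2,4,6} 3  {2,5,6} 6  {3,4,6} 3  {3,5,6} 6  {4,5,6} 3
  4 to go: {0,2,4,6} 4  {0,3,4,6} 4  {0,4,5,6} 4  {1,2,3,5} 12  {1,2,3,6} 12  {1,3,4,6} 6  {1,3,5,6} 12  {2,3,4,6} 12  {2,3,5,6} 24  {2,4,5,6} 12  {3,4,5,6} 12
  5 to go: {0,1,3,4,6} 10  {0,2,3,4,6} 20  {0,2,4,5,6} 20  {0,3,4,5,6} 20  {1,2,3,4,6} 30  {1,2,3,5,6} 60  {1,3,4,5,6} 30  {2,3,4,5,6} 60
  if 0:b drops first: 180 orders
  if 1:c drops first: 120 orders
  if 2:x drops first: 60 orders
  if 5:z drops first: 60 orders
heap linearizations: 420

420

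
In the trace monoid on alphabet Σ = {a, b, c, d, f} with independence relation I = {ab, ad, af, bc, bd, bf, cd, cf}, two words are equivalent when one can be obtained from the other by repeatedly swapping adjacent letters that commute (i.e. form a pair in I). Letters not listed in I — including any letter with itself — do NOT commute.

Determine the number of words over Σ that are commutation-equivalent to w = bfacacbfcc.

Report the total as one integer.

1260

piece 0:b — minimal
piece 1:f — minimal
piece 2:a — minimal
piece 3:c rests on {2:a}
piece 4:a rests on {3:c}
piece 5:c rests on {4:a}
piece 6:b rests on {0:b}
piece 7:f rests on {1:f}
piece 8:c rests on {5:c}
piece 9:c rests on {8:c}
minimal pieces: {0:b, 1:f, 2:a}
ways to finish when only these pieces remain (= sum over removing one remaining piece with nothing left below it):
  1 left: {6}→1  {7}→1  {9}→1
  2 left: {0,6}→1  {1,7}→1  {6,7}→2  {6,9}→2  {7,9}→2  {8,9}→1
  3 left: {0,6,7}→3  {0,6,9}→3  {1,6,7}→3  {1,7,9}→3  {5,8,9}→1  {6,7,9}→6  {6,8,9}→3  {7,8,9}→3
  4 left: {0,1,6,7}→6  {0,6,7,9}→12  {0,6,8,9}→6  {1,6,7,9}→12  {1,7,8,9}→6  {4,5,8,9}→1  {5,6,8,9}→4  {5,7,8,9}→4  {6,7,8,9}→12
  5 left: {0,1,6,7,9}→30  {0,5,6,8,9}→10  {0,6,7,8,9}→30  {1,5,7,8,9}→10  {1,6,7,8,9}→30  {3,4,5,8,9}→1  {4,5,6,8,9}→5  {4,5,7,8,9}→5  {5,6,7,8,9}→20
  6 left: {0,1,6,7,8,9}→90  {0,4,5,6,8,9}→15  {0,5,6,7,8,9}→60  {1,4,5,7,8,9}→15  {1,5,6,7,8,9}→60  {2,3,4,5,8,9}→1  {3,4,5,6,8,9}→6  {3,4,5,7,8,9}→6  {4,5,6,7,8,9}→30
  7 left: {0,1,5,6,7,8,9}→210  {0,3,4,5,6,8,9}→21  {0,4,5,6,7,8,9}→105  {1,3,4,5,7,8,9}→21  {1,4,5,6,7,8,9}→105  {2,3,4,5,6,8,9}→7  {2,3,4,5,7,8,9}→7  {3,4,5,6,7,8,9}→42
  8 left: {0,1,4,5,6,7,8,9}→420  {0,2,3,4,5,6,8,9}→28  {0,3,4,5,6,7,8,9}→168  {1,2,3,4,5,7,8,9}→28  {1,3,4,5,6,7,8,9}→168  {2,3,4,5,6,7,8,9}→56
  placing 0:b first → 252 extensions
  placing 1:f first → 252 extensions
  placing 2:a first → 756 extensions
total linear extensions = 1260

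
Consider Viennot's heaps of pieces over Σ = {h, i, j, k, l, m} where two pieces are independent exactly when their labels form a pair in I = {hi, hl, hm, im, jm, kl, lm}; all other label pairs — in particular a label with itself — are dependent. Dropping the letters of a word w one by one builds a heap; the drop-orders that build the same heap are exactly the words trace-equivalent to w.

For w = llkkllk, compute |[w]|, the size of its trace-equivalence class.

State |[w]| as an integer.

piece 0:l — minimal
piece 1:l rests on {0:l}
piece 2:k — minimal
piece 3:k rests on {2:k}
piece 4:l rests on {1:l}
piece 5:l rests on {4:l}
piece 6:k rests on {3:k}
minimal pieces: {0:l, 2:k}
ways to finish when only these pieces remain (= sum over removing one remaining piece with nothing left below it):
  1 left: {5}→1  {6}→1
  2 left: {3,6}→1  {4,5}→1  {5,6}→2
  3 left: {1,4,5}→1  {2,3,6}→1  {3,5,6}→3  {4,5,6}→3
  4 left: {0,1,4,5}→1  {1,4,5,6}→4  {2,3,5,6}→4  {3,4,5,6}→6
  5 left: {0,1,4,5,6}→5  {1,3,4,5,6}→10  {2,3,4,5,6}→10
  placing 0:l first → 20 extensions
  placing 2:k first → 15 extensions
total linear extensions = 35

35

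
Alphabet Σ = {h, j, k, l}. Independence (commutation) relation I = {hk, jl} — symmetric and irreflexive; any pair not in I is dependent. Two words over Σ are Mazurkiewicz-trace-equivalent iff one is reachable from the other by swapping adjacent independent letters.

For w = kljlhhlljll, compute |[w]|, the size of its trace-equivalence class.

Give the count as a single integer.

#0=k has no predecessor
#1=l depends on [0:k]
#2=j depends on [0:k]
#3=l depends on [1:l]
#4=h depends on [2:j, 3:l]
#5=h depends on [4:h]
#6=l depends on [5:h]
#7=l depends on [6:l]
#8=j depends on [5:h]
#9=l depends on [7:l]
#10=l depends on [9:l]
sources: [0:k]
N(rest) = Σ N(rest − s) over sources s of rest; N(one piece) = 1:
  size 1 → [8]=1  [10]=1
  size 2 → [8,10]=2  [9,10]=1
  size 3 → [7,9,10]=1  [8,9,10]=3
  size 4 → [6,7,9,10]=1  [7,8,9,10]=4
  size 5 → [6,7,8,9,10]=5
  size 6 → [5,6,7,8,9,10]=5
  size 7 → [4,5,6,7,8,9,10]=5
  size 8 → [2,4,5,6,7,8,9,10]=5  [3,4,5,6,7,8,9,10]=5
  size 9 → [1,3,4,5,6,7,8,9,10]=5  [2,3,4,5,6,7,8,9,10]=10
  first=0(k) contributes 15

15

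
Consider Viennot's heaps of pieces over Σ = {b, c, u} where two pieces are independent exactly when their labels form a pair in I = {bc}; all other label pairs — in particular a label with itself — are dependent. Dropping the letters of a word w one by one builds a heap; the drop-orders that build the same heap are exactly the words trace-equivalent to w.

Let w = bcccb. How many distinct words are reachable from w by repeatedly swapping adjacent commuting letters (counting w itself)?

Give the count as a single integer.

10

drop 0:b onto floor
drop 1:c onto floor
drop 2:c onto {1:c}
drop 3:c onto {2:c}
drop 4:b onto {0:b}
ground layer = {0:b, 1:c}
drop-orders for the pieces not yet dropped (sum over which currently-grounded one goes next):
  1 to go: {3} 1  {4} 1
  2 to go: {0,4} 1  {2,3} 1  {3,4} 2
  3 to go: {0,3,4} 3  {1,2,3} 1  {2,3,4} 3
  if 0:b drops first: 4 orders
  if 1:c drops first: 6 orders
heap linearizations: 10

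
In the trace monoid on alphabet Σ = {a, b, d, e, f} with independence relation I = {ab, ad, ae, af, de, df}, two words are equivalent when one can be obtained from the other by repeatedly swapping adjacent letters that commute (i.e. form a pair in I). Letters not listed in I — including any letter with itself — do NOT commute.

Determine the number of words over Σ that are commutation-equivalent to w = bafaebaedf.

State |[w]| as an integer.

360

drop 0:b onto floor
drop 1:a onto floor
drop 2:f onto {0:b}
drop 3:a onto {1:a}
drop 4:e onto {2:f}
drop 5:b onto {4:e}
drop 6:a onto {3:a}
drop 7:e onto {5:b}
drop 8:d onto {5:b}
drop 9:f onto {7:e}
ground layer = {0:b, 1:a}
drop-orders for the pieces not yet dropped (sum over which currently-grounded one goes next):
  1 to go: {6} 1  {8} 1  {9} 1
  2 to go: {3,6} 1  {6,8} 2  {6,9} 2  {7,9} 1  {8,9} 2
  3 to go: {1,3,6} 1  {3,6,8} 3  {3,6,9} 3  {6,7,9} 3  {6,8,9} 6  {7,8,9} 3
  4 to go: {1,3,6,8} 4  {1,3,6,9} 4  {3,6,7,9} 6  {3,6,8,9} 12  {5,7,8,9} 3  {6,7,8,9} 12
  5 to go: {1,3,6,7,9} 10  {1,3,6,8,9} 20  {3,6,7,8,9} 30  {4,5,7,8,9} 3  {5,6,7,8,9} 15
  6 to go: {1,3,6,7,8,9} 60  {2,4,5,7,8,9} 3  {3,5,6,7,8,9} 45  {4,5,6,7,8,9} 18
  7 to go: {0,2,4,5,7,8,9} 3  {1,3,5,6,7,8,9} 105  {2,4,5,6,7,8,9} 21  {3,4,5,6,7,8,9} 63
  8 to go: {0,2,4,5,6,7,8,9} 24  {1,3,4,5,6,7,8,9} 168  {2,3,4,5,6,7,8,9} 84
  if 0:b drops first: 252 orders
  if 1:a drops first: 108 orders
heap linearizations: 360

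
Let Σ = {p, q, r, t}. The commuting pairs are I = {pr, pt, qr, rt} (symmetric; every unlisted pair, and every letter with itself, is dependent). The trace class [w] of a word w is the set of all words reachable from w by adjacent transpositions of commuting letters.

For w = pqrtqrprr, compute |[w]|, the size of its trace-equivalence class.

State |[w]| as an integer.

126

piece 0:p — minimal
piece 1:q rests on {0:p}
piece 2:r — minimal
piece 3:t rests on {1:q}
piece 4:q rests on {3:t}
piece 5:r rests on {2:r}
piece 6:p rests on {4:q}
piece 7:r rests on {5:r}
piece 8:r rests on {7:r}
minimal pieces: {0:p, 2:r}
ways to finish when only these pieces remain (= sum over removing one remaining piece with nothing left below it):
  1 left: {6}→1  {8}→1
  2 left: {4,6}→1  {6,8}→2  {7,8}→1
  3 left: {3,4,6}→1  {4,6,8}→3  {5,7,8}→1  {6,7,8}→3
  4 left: {1,3,4,6}→1  {2,5,7,8}→1  {3,4,6,8}→4  {4,6,7,8}→6  {5,6,7,8}→4
  5 left: {0,1,3,4,6}→1  {1,3,4,6,8}→5  {2,5,6,7,8}→5  {3,4,6,7,8}→10  {4,5,6,7,8}→10
  6 left: {0,1,3,4,6,8}→6  {1,3,4,6,7,8}→15  {2,4,5,6,7,8}→15  {3,4,5,6,7,8}→20
  7 left: {0,1,3,4,6,7,8}→21  {1,3,4,5,6,7,8}→35  {2,3,4,5,6,7,8}→35
  placing 0:p first → 70 extensions
  placing 2:r first → 56 extensions
total linear extensions = 126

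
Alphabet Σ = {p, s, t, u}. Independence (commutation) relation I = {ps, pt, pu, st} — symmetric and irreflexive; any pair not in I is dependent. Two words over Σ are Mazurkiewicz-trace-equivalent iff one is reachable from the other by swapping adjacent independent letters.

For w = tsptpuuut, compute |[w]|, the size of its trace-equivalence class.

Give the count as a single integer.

drop 0:t onto floor
drop 1:s onto floor
drop 2:p onto floor
drop 3:t onto {0:t}
drop 4:p onto {2:p}
drop 5:u onto {1:s, 3:t}
drop 6:u onto {5:u}
drop 7:u onto {6:u}
drop 8:t onto {7:u}
ground layer = {0:t, 1:s, 2:p}
drop-orders for the pieces not yet dropped (sum over which currently-grounded one goes next):
  1 to go: {4} 1  {8} 1
  2 to go: {2,4} 1  {4,8} 2  {7,8} 1
  3 to go: {2,4,8} 3  {4,7,8} 3  {6,7,8} 1
  4 to go: {2,4,7,8} 6  {4,6,7,8} 4  {5,6,7,8} 1
  5 to go: {1,5,6,7,8} 1  {2,4,6,7,8} 10  {3,5,6,7,8} 1  {4,5,6,7,8} 5
  6 to go: {0,3,5,6,7,8} 1  {1,3,5,6,7,8} 2  {1,4,5,6,7,8} 6  {2,4,5,6,7,8} 15  {3,4,5,6,7,8} 6
  7 to go: {0,1,3,5,6,7,8} 3  {0,3,4,5,6,7,8} 7  {1,2,4,5,6,7,8} 21  {1,3,4,5,6,7,8} 14  {2,3,4,5,6,7,8} 21
  if 0:t drops first: 56 orders
  if 1:s drops first: 28 orders
  if 2:p drops first: 24 orders
heap linearizations: 108

108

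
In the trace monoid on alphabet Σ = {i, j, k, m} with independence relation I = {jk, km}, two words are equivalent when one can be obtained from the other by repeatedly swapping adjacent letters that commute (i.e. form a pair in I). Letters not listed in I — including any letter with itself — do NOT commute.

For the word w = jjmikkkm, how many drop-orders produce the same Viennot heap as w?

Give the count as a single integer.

0(j) covers ∅
1(j) covers 0:j
2(m) covers 1:j
3(i) covers 2:m
4(k) covers 3:i
5(k) covers 4:k
6(k) covers 5:k
7(m) covers 3:i
floor of heap: 0:j
completions by unplaced set U, small U first (add the entries for U minus each lowest piece of U):
  |U|=1: {6}:1  {7}:1
  |U|=2: {5,6}:1  {6,7}:2
  |U|=3: {4,5,6}:1  {5,6,7}:3
  |U|=4: {4,5,6,7}:4
  |U|=5: {3,4,5,6,7}:4
  |U|=6: {2,3,4,5,6,7}:4
  start at 0(j): 4

4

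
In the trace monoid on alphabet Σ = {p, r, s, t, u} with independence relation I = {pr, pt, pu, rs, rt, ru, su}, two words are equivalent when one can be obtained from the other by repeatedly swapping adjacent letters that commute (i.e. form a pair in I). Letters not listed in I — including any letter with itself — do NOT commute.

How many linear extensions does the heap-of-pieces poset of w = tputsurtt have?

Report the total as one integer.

81

0(t) covers ∅
1(p) covers ∅
2(u) covers 0:t
3(t) covers 2:u
4(s) covers 1:p, 3:t
5(u) covers 3:t
6(r) covers ∅
7(t) covers 4:s, 5:u
8(t) covers 7:t
floor of heap: 0:t, 1:p, 6:r
completions by unplaced set U, small U first (add the entries for U minus each lowest piece of U):
  |U|=1: {6}:1  {8}:1
  |U|=2: {6,8}:2  {7,8}:1
  |U|=3: {4,7,8}:1  {5,7,8}:1  {6,7,8}:3
  |U|=4: {1,4,7,8}:1  {4,5,7,8}:2  {4,6,7,8}:4  {5,6,7,8}:4
  |U|=5: {1,4,5,7,8}:3  {1,4,6,7,8}:5  {3,4,5,7,8}:2  {4,5,6,7,8}:10
  |U|=6: {1,3,4,5,7,8}:5  {1,4,5,6,7,8}:18  {2,3,4,5,7,8}:2  {3,4,5,6,7,8}:12
  |U|=7: {0,2,3,4,5,7,8}:2  {1,2,3,4,5,7,8}:7  {1,3,4,5,6,7,8}:35  {2,3,4,5,6,7,8}:14
  start at 0(t): 56
  start at 1(p): 16
  start at 6(r): 9
sum over floor = 81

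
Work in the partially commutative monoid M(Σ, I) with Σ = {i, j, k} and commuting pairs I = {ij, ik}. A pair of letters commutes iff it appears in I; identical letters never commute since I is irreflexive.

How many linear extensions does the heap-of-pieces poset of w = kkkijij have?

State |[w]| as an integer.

21

#0=k has no predecessor
#1=k depends on [0:k]
#2=k depends on [1:k]
#3=i has no predecessor
#4=j depends on [2:k]
#5=i depends on [3:i]
#6=j depends on [4:j]
sources: [0:k, 3:i]
N(rest) = Σ N(rest − s) over sources s of rest; N(one piece) = 1:
  size 1 → [5]=1  [6]=1
  size 2 → [3,5]=1  [4,6]=1  [5,6]=2
  size 3 → [2,4,6]=1  [3,5,6]=3  [4,5,6]=3
  size 4 → [1,2,4,6]=1  [2,4,5,6]=4  [3,4,5,6]=6
  size 5 → [0,1,2,4,6]=1  [1,2,4,5,6]=5  [2,3,4,5,6]=10
  first=0(k) contributes 15
  first=3(i) contributes 6
|[w]| = 21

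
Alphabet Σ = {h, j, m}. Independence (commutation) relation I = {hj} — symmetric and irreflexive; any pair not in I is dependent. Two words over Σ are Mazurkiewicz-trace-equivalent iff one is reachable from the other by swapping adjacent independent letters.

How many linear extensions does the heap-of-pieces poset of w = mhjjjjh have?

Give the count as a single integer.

drop 0:m onto floor
drop 1:h onto {0:m}
drop 2:j onto {0:m}
drop 3:j onto {2:j}
drop 4:j onto {3:j}
drop 5:j onto {4:j}
drop 6:h onto {1:h}
ground layer = {0:m}
drop-orders for the pieces not yet dropped (sum over which currently-grounded one goes next):
  1 to go: {5} 1  {6} 1
  2 to go: {1,6} 1  {4,5} 1  {5,6} 2
  3 to go: {1,5,6} 3  {3,4,5} 1  {4,5,6} 3
  4 to go: {1,4,5,6} 6  {2,3,4,5} 1  {3,4,5,6} 4
  5 to go: {1,3,4,5,6} 10  {2,3,4,5,6} 5
  if 0:m drops first: 15 orders

15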